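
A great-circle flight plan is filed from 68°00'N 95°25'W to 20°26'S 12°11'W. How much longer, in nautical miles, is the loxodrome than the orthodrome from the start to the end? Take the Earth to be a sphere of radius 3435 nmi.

Great circle: cos σ = sin φ₁ sin φ₂ + cos φ₁ cos φ₂ cos Δλ,  σ = 1.8570 rad → d_gc = 6378.9 nmi
Rhumb line: Δψ = -2.0024, q = Δφ/Δψ = 0.7708, d_rh = R√(Δφ²+q²Δλ²) = 6550.0 nmi
Excess = 6550.0 − 6378.9 = 171.1 ≈ 171 nmi

171 nmi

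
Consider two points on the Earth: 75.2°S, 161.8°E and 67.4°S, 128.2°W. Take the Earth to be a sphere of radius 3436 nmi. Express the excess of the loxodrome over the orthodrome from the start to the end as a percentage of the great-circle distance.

Great circle: σ = 0.3867 rad → d_gc = Rσ = 1328.7 nmi
Rhumb: Δφ = +0.1361, Δλ = +1.2217, Δψ = +0.4308, q = Δφ/Δψ = 0.3160 → d_rh = R√(Δφ²+q²Δλ²) = 1406.5 nmi
Excess = (1406.5 − 1328.7) / 1328.7 = 77.8 / 1328.7 = 5.86% ≈ 5.9%

5.9%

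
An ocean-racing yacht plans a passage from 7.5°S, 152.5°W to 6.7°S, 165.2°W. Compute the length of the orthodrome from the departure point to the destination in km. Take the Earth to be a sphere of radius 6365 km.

Haversine: a = sin²(Δφ/2)+cos φ₁ cos φ₂ sin²(Δλ/2) = 0.01209;  σ = 2·atan2(√a,√(1−a))
σ = 12.627° → d = Rσ = 6365·0.22039 = 1403 km

1403 km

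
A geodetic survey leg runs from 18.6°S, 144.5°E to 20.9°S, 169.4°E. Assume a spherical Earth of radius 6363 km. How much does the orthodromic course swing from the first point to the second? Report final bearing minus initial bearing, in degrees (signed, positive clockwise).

-8.5°

At departure: θ₁ = atan2(sin Δλ cos φ₂, cos φ₁ sin φ₂ − sin φ₁ cos φ₂ cos Δλ) = 99.78°
At arrival: θ₂ = atan2(sin Δλ cos φ₁, −cos φ₂ sin φ₁ + sin φ₂ cos φ₁ cos Δλ) = 91.25°
Δθ = θ₂ − θ₁ = -8.5°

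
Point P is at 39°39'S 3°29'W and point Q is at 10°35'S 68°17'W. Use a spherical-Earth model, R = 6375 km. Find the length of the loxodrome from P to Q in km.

Rhumb course C = atan2(Δλ, Δψ) with Δψ = ln[tan(π/4+φ₂/2)/tan(π/4+φ₁/2)] = +0.5692, Δλ = -1.1310 → C = 296.71°
d = R·|Δφ| / |cos C| = 6375·0.50731 / 0.44955 = 7194 km

7194 km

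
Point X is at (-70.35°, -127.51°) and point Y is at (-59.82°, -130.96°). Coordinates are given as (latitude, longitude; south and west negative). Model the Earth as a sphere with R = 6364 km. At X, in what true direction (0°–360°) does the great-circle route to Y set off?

N = sin Δλ·cos φ₂ = -0.0303;  D = cos φ₁ sin φ₂ − sin φ₁ cos φ₂ cos Δλ = +0.1819
initial course = atan2(N, D) = 350.56°

350.6°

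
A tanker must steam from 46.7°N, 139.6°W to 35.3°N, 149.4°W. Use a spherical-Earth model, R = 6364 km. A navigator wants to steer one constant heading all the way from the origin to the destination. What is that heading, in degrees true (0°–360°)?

Meridional parts: M(φ₁)=+0.9240, M(φ₂)=+0.6592 → ΔM = -0.2647;  Δλ = -0.1710 rad
tan C = Δλ / ΔM = +0.6461 → C = 212.87°

212.9°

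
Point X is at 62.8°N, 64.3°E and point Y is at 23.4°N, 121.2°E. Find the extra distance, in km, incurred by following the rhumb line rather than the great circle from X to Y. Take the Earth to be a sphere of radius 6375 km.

Great circle: cos σ = sin φ₁ sin φ₂ + cos φ₁ cos φ₂ cos Δλ,  σ = 0.9492 rad → d_gc = 6051.2 km
Rhumb line: Δψ = -0.9989, q = Δφ/Δψ = 0.6884, d_rh = R√(Δφ²+q²Δλ²) = 6181.8 km
Excess = 6181.8 − 6051.2 = 130.6 ≈ 131 km

131 km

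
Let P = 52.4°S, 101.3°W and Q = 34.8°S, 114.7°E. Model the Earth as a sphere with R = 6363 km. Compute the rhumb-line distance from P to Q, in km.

11617 km

Δψ = ln[tan(π/4+φ₂/2)/tan(π/4+φ₁/2)] = +0.4290;  Δφ = +0.3072 rad,  Δλ = -2.5133 rad
q = Δφ/Δψ = 0.7161
d = R·√(Δφ² + q²Δλ²) = 6363·1.82573 = 11617 km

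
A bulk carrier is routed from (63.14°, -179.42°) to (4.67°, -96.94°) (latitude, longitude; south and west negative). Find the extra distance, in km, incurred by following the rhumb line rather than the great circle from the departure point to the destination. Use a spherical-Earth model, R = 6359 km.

Great circle: cos σ = sin φ₁ sin φ₂ + cos φ₁ cos φ₂ cos Δλ,  σ = 1.4388 rad → d_gc = 9149.6 km
Rhumb line: Δψ = -1.3506, q = Δφ/Δψ = 0.7556, d_rh = R√(Δφ²+q²Δλ²) = 9484.4 km
Excess = 9484.4 − 9149.6 = 334.8 ≈ 335 km

335 km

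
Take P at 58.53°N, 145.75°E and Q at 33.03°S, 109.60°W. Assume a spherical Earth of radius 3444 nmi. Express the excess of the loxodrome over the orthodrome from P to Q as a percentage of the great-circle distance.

Great circle: σ = 2.1841 rad → d_gc = Rσ = 7522.2 nmi
Rhumb: Δφ = -1.5980, Δλ = +1.8265, Δψ = -1.8781, q = Δφ/Δψ = 0.8509 → d_rh = R√(Δφ²+q²Δλ²) = 7677.1 nmi
Excess = (7677.1 − 7522.2) / 7522.2 = 154.9 / 7522.2 = 2.06% ≈ 2.1%

2.1%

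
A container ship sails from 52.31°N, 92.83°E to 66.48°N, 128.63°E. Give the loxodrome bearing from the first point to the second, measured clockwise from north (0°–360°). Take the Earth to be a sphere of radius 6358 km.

51.6°

Meridional parts: M(φ₁)=+1.0750, M(φ₂)=+1.5693 → ΔM = +0.4944;  Δλ = +0.6248 rad
tan C = Δλ / ΔM = +1.2639 → C = 51.65°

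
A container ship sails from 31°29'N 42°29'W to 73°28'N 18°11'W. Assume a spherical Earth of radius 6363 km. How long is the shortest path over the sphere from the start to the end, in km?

4864 km

cos σ = sin φ₁ sin φ₂ + cos φ₁ cos φ₂ cos Δλ
      = sin(31.48°)sin(73.47°) + cos(31.48°)cos(73.47°)cos(24.30°) = 0.7218
σ = 43.794° → d = Rσ = 6363·0.76434 = 4864 km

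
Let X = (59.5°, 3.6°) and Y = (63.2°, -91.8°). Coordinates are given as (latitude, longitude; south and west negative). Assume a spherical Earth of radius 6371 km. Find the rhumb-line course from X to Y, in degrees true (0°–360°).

Meridional parts: M(φ₁)=+1.2996, M(φ₂)=+1.4345 → ΔM = +0.1349;  Δλ = -1.6650 rad
tan C = Δλ / ΔM = -12.3457 → C = 274.63°

274.6°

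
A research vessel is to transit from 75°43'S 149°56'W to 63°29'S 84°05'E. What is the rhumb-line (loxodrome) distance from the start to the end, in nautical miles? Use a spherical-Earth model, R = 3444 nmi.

2664 nmi

Rhumb course C = atan2(Δλ, Δψ) with Δψ = ln[tan(π/4+φ₂/2)/tan(π/4+φ₁/2)] = +0.6316, Δλ = -2.1988 → C = 286.03°
d = R·|Δφ| / |cos C| = 3444·0.21351 / 0.27606 = 2664 nmi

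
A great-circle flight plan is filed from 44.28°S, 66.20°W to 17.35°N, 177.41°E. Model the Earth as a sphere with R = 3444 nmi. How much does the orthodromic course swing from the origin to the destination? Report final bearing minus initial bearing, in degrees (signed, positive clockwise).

+47.2°

Initial bearing θ₁ = atan2(sin Δλ cos φ₂, cos φ₁ sin φ₂ − sin φ₁ cos φ₂ cos Δλ) = 264.48°
Final bearing θ₂ = (initial bearing from the destination back to the start) + 180° = 311.71°
Δθ = θ₂ − θ₁ = +47.2°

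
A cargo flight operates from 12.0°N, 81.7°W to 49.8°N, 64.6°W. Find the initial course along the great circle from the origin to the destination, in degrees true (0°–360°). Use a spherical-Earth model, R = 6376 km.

θ = atan2( sin Δλ·cos φ₂ ,  cos φ₁ sin φ₂ − sin φ₁ cos φ₂ cos Δλ )
  = atan2(+0.1898, +0.6188) = 17.05°

17.1°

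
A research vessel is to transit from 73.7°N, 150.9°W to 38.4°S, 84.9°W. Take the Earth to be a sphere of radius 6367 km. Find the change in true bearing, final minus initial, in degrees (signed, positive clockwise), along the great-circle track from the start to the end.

+38.8°

At departure: θ₁ = atan2(sin Δλ cos φ₂, cos φ₁ sin φ₂ − sin φ₁ cos φ₂ cos Δλ) = 123.86°
At arrival: θ₂ = atan2(sin Δλ cos φ₁, −cos φ₂ sin φ₁ + sin φ₂ cos φ₁ cos Δλ) = 162.70°
Δθ = θ₂ − θ₁ = +38.8°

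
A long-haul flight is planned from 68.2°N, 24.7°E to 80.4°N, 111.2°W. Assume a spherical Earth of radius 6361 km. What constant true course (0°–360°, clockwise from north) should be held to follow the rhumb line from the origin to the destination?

Δψ = ln[tan(π/4+φ₂/2)/tan(π/4+φ₁/2)] = +0.8300
Δλ = -2.3719 rad (taken the short way round)
course = atan2(Δλ, Δψ) = 289.29°

289.3°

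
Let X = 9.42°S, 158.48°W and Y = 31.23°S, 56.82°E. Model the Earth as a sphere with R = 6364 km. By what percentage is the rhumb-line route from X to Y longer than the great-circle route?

7.3%

Great circle: σ = 2.2188 rad → d_gc = Rσ = 14120.5 km
Rhumb: Δφ = -0.3807, Δλ = -2.5255, Δψ = -0.4091, q = Δφ/Δψ = 0.9305 → d_rh = R√(Δφ²+q²Δλ²) = 15149.9 km
Excess = (15149.9 − 14120.5) / 14120.5 = 1029.4 / 14120.5 = 7.29% ≈ 7.3%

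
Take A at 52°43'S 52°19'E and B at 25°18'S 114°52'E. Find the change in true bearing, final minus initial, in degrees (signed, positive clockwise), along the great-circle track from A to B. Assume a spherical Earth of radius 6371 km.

At departure: θ₁ = atan2(sin Δλ cos φ₂, cos φ₁ sin φ₂ − sin φ₁ cos φ₂ cos Δλ) = 84.82°
At arrival: θ₂ = atan2(sin Δλ cos φ₁, −cos φ₂ sin φ₁ + sin φ₂ cos φ₁ cos Δλ) = 41.86°
Δθ = θ₂ − θ₁ = -43.0°

-43.0°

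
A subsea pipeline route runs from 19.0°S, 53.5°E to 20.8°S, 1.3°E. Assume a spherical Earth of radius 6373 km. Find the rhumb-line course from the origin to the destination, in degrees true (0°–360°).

Δψ = ln[tan(π/4+φ₂/2)/tan(π/4+φ₁/2)] = -0.0334
Δλ = -0.9111 rad (taken the short way round)
course = atan2(Δλ, Δψ) = 267.90°

267.9°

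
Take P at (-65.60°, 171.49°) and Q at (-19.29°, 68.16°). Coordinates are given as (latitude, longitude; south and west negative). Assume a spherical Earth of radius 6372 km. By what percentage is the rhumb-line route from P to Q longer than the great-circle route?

8.2%

Great circle: σ = 1.3583 rad → d_gc = Rσ = 8654.8 km
Rhumb: Δφ = +0.8083, Δλ = -1.8034, Δψ = +1.1883, q = Δφ/Δψ = 0.6802 → d_rh = R√(Δφ²+q²Δλ²) = 9360.6 km
Excess = (9360.6 − 8654.8) / 8654.8 = 705.8 / 8654.8 = 8.16% ≈ 8.2%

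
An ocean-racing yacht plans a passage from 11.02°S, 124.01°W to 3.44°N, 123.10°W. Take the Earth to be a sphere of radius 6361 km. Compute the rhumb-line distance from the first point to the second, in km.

Rhumb course C = atan2(Δλ, Δψ) with Δψ = ln[tan(π/4+φ₂/2)/tan(π/4+φ₁/2)] = +0.2536, Δλ = +0.0159 → C = 3.58°
d = R·|Δφ| / |cos C| = 6361·0.25237 / 0.99804 = 1608 km

1608 km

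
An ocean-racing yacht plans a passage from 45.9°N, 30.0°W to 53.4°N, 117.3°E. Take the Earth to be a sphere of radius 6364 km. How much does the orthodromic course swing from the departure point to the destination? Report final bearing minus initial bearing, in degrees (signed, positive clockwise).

+138.0°

At departure: θ₁ = atan2(sin Δλ cos φ₂, cos φ₁ sin φ₂ − sin φ₁ cos φ₂ cos Δλ) = 19.32°
At arrival: θ₂ = atan2(sin Δλ cos φ₁, −cos φ₂ sin φ₁ + sin φ₂ cos φ₁ cos Δλ) = 157.29°
Δθ = θ₂ − θ₁ = +138.0°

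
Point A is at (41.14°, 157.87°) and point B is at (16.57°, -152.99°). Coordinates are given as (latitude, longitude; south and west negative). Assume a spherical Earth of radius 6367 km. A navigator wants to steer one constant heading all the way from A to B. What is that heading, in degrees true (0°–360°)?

120.0°

Δψ = ln[tan(π/4+φ₂/2)/tan(π/4+φ₁/2)] = -0.4958
Δλ = +0.8577 rad (taken the short way round)
course = atan2(Δλ, Δψ) = 120.03°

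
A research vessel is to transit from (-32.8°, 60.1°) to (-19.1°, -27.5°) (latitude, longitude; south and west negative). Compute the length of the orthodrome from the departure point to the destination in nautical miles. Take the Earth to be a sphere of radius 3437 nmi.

Haversine: a = sin²(Δφ/2)+cos φ₁ cos φ₂ sin²(Δλ/2) = 0.39474;  σ = 2·atan2(√a,√(1−a))
σ = 77.847° → d = Rσ = 3437·1.35869 = 4670 nmi

4670 nmi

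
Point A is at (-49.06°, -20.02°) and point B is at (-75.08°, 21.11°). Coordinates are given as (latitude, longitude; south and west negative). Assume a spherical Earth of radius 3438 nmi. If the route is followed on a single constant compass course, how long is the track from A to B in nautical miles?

Rhumb course C = atan2(Δλ, Δψ) with Δψ = ln[tan(π/4+φ₂/2)/tan(π/4+φ₁/2)] = -1.0476, Δλ = +0.7179 → C = 145.58°
d = R·|Δφ| / |cos C| = 3438·0.45413 / 0.82491 = 1893 nmi

1893 nmi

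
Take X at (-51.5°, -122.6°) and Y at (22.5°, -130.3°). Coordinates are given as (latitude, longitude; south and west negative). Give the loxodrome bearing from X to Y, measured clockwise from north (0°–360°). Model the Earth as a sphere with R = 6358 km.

354.7°

Δψ = ln[tan(π/4+φ₂/2)/tan(π/4+φ₁/2)] = +1.4553
Δλ = -0.1344 rad (taken the short way round)
course = atan2(Δλ, Δψ) = 354.72°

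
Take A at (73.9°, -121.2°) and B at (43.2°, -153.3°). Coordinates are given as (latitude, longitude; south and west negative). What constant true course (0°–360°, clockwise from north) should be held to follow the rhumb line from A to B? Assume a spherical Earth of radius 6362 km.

206.6°

Meridional parts: M(φ₁)=+1.9559, M(φ₂)=+0.8376 → ΔM = -1.1183;  Δλ = -0.5603 rad
tan C = Δλ / ΔM = +0.5010 → C = 206.61°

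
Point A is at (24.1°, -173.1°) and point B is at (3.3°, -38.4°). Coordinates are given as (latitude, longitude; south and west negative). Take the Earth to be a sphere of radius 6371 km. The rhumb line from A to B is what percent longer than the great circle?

2.8%

Great circle: σ = 2.2364 rad → d_gc = Rσ = 14247.9 km
Rhumb: Δφ = -0.3630, Δλ = +2.3510, Δψ = -0.3760, q = Δφ/Δψ = 0.9656 → d_rh = R√(Δφ²+q²Δλ²) = 14645.8 km
Excess = (14645.8 − 14247.9) / 14247.9 = 397.9 / 14247.9 = 2.79% ≈ 2.8%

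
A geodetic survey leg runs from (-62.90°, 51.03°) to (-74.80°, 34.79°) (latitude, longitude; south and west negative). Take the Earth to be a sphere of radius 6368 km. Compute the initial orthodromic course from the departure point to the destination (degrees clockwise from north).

θ = atan2( sin Δλ·cos φ₂ ,  cos φ₁ sin φ₂ − sin φ₁ cos φ₂ cos Δλ )
  = atan2(-0.0733, -0.2155) = 198.79°

198.8°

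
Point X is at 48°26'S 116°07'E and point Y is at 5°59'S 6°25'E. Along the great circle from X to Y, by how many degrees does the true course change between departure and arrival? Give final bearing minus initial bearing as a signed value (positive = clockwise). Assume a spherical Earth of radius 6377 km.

+69.7°

At departure: θ₁ = atan2(sin Δλ cos φ₂, cos φ₁ sin φ₂ − sin φ₁ cos φ₂ cos Δλ) = 251.13°
At arrival: θ₂ = atan2(sin Δλ cos φ₁, −cos φ₂ sin φ₁ + sin φ₂ cos φ₁ cos Δλ) = 320.86°
Δθ = θ₂ − θ₁ = +69.7°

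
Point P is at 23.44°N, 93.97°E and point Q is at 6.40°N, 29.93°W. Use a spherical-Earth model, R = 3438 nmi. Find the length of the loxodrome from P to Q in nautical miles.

7226 nmi

Δψ = ln[tan(π/4+φ₂/2)/tan(π/4+φ₁/2)] = -0.3091;  Δφ = -0.2974 rad,  Δλ = -2.1625 rad
q = Δφ/Δψ = 0.9622
d = R·√(Δφ² + q²Δλ²) = 3438·2.10189 = 7226 nmi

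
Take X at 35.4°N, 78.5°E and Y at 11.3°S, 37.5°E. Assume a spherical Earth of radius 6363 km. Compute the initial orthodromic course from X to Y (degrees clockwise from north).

θ = atan2( sin Δλ·cos φ₂ ,  cos φ₁ sin φ₂ − sin φ₁ cos φ₂ cos Δλ )
  = atan2(-0.6433, -0.5884) = 227.55°

227.6°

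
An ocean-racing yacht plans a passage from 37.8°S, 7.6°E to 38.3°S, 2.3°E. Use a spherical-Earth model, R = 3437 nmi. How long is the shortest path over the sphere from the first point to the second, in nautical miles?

cos σ = sin φ₁ sin φ₂ + cos φ₁ cos φ₂ cos Δλ
      = sin(-37.80°)sin(-38.30°) + cos(-37.80°)cos(-38.30°)cos(-5.30°) = 0.9973
σ = 4.203° → d = Rσ = 3437·0.07335 = 252 nmi

252 nmi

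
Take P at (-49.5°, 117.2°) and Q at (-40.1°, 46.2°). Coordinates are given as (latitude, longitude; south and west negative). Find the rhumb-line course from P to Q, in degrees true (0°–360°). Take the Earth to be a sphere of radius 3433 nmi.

280.6°

Δψ = ln[tan(π/4+φ₂/2)/tan(π/4+φ₁/2)] = +0.2320
Δλ = -1.2392 rad (taken the short way round)
course = atan2(Δλ, Δψ) = 280.60°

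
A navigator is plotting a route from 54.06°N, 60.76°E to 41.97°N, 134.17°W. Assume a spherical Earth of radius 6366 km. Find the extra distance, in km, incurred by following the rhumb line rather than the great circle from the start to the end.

3028 km

Great circle: cos σ = sin φ₁ sin φ₂ + cos φ₁ cos φ₂ cos Δλ,  σ = 1.4507 rad → d_gc = 9235.3 km
Rhumb line: Δψ = -0.3175, q = Δφ/Δψ = 0.6646, d_rh = R√(Δφ²+q²Δλ²) = 12263.0 km
Excess = 12263.0 − 9235.3 = 3027.7 ≈ 3028 km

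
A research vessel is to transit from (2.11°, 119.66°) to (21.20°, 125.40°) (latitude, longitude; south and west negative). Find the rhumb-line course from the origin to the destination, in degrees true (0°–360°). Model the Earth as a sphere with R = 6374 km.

Δψ = ln[tan(π/4+φ₂/2)/tan(π/4+φ₁/2)] = +0.3419
Δλ = +0.1002 rad (taken the short way round)
course = atan2(Δλ, Δψ) = 16.33°

16.3°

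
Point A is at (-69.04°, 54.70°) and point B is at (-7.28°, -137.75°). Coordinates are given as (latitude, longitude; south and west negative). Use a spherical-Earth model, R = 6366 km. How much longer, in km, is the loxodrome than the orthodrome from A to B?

3113 km

Great circle: cos σ = sin φ₁ sin φ₂ + cos φ₁ cos φ₂ cos Δλ,  σ = 1.8010 rad → d_gc = 11465.0 km
Rhumb line: Δψ = +1.5601, q = Δφ/Δψ = 0.6909, d_rh = R√(Δφ²+q²Δλ²) = 14578.2 km
Excess = 14578.2 − 11465.0 = 3113.2 ≈ 3113 km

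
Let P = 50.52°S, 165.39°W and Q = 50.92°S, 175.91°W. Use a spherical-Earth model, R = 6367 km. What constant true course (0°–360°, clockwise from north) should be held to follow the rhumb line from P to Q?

Δψ = ln[tan(π/4+φ₂/2)/tan(π/4+φ₁/2)] = -0.0110
Δλ = -0.1836 rad (taken the short way round)
course = atan2(Δλ, Δψ) = 266.56°

266.6°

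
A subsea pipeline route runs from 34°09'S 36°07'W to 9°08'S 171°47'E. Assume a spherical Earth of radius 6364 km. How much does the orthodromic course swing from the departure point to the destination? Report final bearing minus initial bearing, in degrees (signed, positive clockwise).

+113.3°

At departure: θ₁ = atan2(sin Δλ cos φ₂, cos φ₁ sin φ₂ − sin φ₁ cos φ₂ cos Δλ) = 216.64°
At arrival: θ₂ = atan2(sin Δλ cos φ₁, −cos φ₂ sin φ₁ + sin φ₂ cos φ₁ cos Δλ) = 329.99°
Δθ = θ₂ − θ₁ = +113.3°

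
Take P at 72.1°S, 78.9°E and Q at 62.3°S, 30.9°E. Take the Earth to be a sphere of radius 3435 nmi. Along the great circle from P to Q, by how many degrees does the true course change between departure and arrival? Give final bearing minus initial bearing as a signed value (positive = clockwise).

Initial bearing θ₁ = atan2(sin Δλ cos φ₂, cos φ₁ sin φ₂ − sin φ₁ cos φ₂ cos Δλ) = 273.95°
Final bearing θ₂ = (initial bearing from the destination back to the start) + 180° = 318.73°
Δθ = θ₂ − θ₁ = +44.8°

+44.8°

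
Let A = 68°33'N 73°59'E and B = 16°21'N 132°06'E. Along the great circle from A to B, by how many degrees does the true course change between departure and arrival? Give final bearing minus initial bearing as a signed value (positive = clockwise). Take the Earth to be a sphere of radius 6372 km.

At departure: θ₁ = atan2(sin Δλ cos φ₂, cos φ₁ sin φ₂ − sin φ₁ cos φ₂ cos Δλ) = 114.35°
At arrival: θ₂ = atan2(sin Δλ cos φ₁, −cos φ₂ sin φ₁ + sin φ₂ cos φ₁ cos Δλ) = 159.68°
Δθ = θ₂ − θ₁ = +45.3°

+45.3°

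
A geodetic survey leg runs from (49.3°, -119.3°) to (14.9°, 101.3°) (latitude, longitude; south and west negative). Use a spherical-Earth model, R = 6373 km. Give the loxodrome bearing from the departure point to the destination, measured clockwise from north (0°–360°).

Δψ = ln[tan(π/4+φ₂/2)/tan(π/4+φ₁/2)] = -0.7288
Δλ = -2.4330 rad (taken the short way round)
course = atan2(Δλ, Δψ) = 253.32°

253.3°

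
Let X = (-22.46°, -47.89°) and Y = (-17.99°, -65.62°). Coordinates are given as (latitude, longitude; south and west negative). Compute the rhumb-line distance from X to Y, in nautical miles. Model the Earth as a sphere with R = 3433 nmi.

1032 nmi

Rhumb course C = atan2(Δλ, Δψ) with Δψ = ln[tan(π/4+φ₂/2)/tan(π/4+φ₁/2)] = +0.0832, Δλ = -0.3094 → C = 285.04°
d = R·|Δφ| / |cos C| = 3433·0.07802 / 0.25956 = 1032 nmi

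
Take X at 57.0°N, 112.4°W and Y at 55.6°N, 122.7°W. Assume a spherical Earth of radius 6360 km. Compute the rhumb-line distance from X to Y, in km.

653 km

Δψ = ln[tan(π/4+φ₂/2)/tan(π/4+φ₁/2)] = -0.0440;  Δφ = -0.0244 rad,  Δλ = -0.1798 rad
q = Δφ/Δψ = 0.5548
d = R·√(Δφ² + q²Δλ²) = 6360·0.10268 = 653 km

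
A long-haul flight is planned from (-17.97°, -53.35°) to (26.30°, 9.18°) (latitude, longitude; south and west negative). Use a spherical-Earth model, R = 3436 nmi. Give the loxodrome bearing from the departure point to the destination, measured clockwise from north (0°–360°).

Δψ = ln[tan(π/4+φ₂/2)/tan(π/4+φ₁/2)] = +0.7950
Δλ = +1.0914 rad (taken the short way round)
course = atan2(Δλ, Δψ) = 53.93°

53.9°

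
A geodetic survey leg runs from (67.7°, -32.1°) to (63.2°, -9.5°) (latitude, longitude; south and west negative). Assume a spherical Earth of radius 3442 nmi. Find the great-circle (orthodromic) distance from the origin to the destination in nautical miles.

cos σ = sin φ₁ sin φ₂ + cos φ₁ cos φ₂ cos Δλ
      = sin(67.70°)sin(63.20°) + cos(67.70°)cos(63.20°)cos(22.60°) = 0.9838
σ = 10.334° → d = Rσ = 3442·0.18036 = 621 nmi

621 nmi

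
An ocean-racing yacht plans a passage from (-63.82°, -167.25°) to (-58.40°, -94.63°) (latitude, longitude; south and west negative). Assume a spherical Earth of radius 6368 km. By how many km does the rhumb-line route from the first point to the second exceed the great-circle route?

206 km

Great circle: cos σ = sin φ₁ sin φ₂ + cos φ₁ cos φ₂ cos Δλ,  σ = 0.5856 rad → d_gc = 3728.8 km
Rhumb line: Δψ = +0.1964, q = Δφ/Δψ = 0.4818, d_rh = R√(Δφ²+q²Δλ²) = 3934.8 km
Excess = 3934.8 − 3728.8 = 206.0 ≈ 206 km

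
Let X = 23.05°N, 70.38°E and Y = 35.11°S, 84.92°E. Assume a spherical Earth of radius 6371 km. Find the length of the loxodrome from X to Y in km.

6647 km

Rhumb course C = atan2(Δλ, Δψ) with Δψ = ln[tan(π/4+φ₂/2)/tan(π/4+φ₁/2)] = -1.0688, Δλ = +0.2538 → C = 166.64°
d = R·|Δφ| / |cos C| = 6371·1.01508 / 0.97295 = 6647 km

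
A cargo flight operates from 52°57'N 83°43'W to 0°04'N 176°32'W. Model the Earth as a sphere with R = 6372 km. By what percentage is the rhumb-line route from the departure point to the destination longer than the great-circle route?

3.2%

Great circle: σ = 1.5995 rad → d_gc = Rσ = 10191.9 km
Rhumb: Δφ = -0.9230, Δλ = -1.6200, Δψ = -1.0922, q = Δφ/Δψ = 0.8451 → d_rh = R√(Δφ²+q²Δλ²) = 10520.4 km
Excess = (10520.4 − 10191.9) / 10191.9 = 328.5 / 10191.9 = 3.22% ≈ 3.2%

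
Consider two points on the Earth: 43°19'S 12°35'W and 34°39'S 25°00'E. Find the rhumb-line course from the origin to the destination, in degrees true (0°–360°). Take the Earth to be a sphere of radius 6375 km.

73.4°

Meridional parts: M(φ₁)=-0.8404, M(φ₂)=-0.6454 → ΔM = +0.1950;  Δλ = +0.6560 rad
tan C = Δλ / ΔM = +3.3635 → C = 73.44°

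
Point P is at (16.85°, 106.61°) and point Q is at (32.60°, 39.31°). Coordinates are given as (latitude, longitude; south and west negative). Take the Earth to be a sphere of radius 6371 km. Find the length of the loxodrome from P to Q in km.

6990 km

Rhumb course C = atan2(Δλ, Δψ) with Δψ = ln[tan(π/4+φ₂/2)/tan(π/4+φ₁/2)] = +0.3040, Δλ = -1.1746 → C = 284.51°
d = R·|Δφ| / |cos C| = 6371·0.27489 / 0.25056 = 6990 km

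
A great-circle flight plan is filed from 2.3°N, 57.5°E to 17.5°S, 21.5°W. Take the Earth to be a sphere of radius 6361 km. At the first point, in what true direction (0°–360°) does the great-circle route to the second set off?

251.8°

N = sin Δλ·cos φ₂ = -0.9362;  D = cos φ₁ sin φ₂ − sin φ₁ cos φ₂ cos Δλ = -0.3078
initial course = atan2(N, D) = 251.80°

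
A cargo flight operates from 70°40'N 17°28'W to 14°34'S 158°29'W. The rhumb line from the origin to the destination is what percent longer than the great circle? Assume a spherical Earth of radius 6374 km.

Great circle: σ = 2.0788 rad → d_gc = Rσ = 13250.0 km
Rhumb: Δφ = -1.4876, Δλ = -2.4612, Δψ = -2.0270, q = Δφ/Δψ = 0.7339 → d_rh = R√(Δφ²+q²Δλ²) = 14915.0 km
Excess = (14915.0 − 13250.0) / 13250.0 = 1665.0 / 13250.0 = 12.57% ≈ 12.6%

12.6%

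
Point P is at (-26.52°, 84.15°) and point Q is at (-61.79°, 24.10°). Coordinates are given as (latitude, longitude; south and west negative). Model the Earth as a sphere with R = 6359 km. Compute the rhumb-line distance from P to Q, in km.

Rhumb course C = atan2(Δλ, Δψ) with Δψ = ln[tan(π/4+φ₂/2)/tan(π/4+φ₁/2)] = -0.9009, Δλ = -1.0481 → C = 229.32°
d = R·|Δφ| / |cos C| = 6359·0.61558 / 0.65184 = 6005 km

6005 km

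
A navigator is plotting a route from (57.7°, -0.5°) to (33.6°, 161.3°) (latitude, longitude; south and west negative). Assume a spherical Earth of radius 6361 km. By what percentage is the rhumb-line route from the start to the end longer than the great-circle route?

29.3%

Great circle: σ = 1.5258 rad → d_gc = Rσ = 9705.8 km
Rhumb: Δφ = -0.4206, Δλ = +2.8239, Δψ = -0.6161, q = Δφ/Δψ = 0.6828 → d_rh = R√(Δφ²+q²Δλ²) = 12553.0 km
Excess = (12553.0 − 9705.8) / 9705.8 = 2847.2 / 9705.8 = 29.34% ≈ 29.3%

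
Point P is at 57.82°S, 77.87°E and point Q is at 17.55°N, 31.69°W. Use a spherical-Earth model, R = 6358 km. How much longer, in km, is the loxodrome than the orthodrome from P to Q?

Great circle: cos σ = sin φ₁ sin φ₂ + cos φ₁ cos φ₂ cos Δλ,  σ = 2.0100 rad → d_gc = 12779.6 km
Rhumb line: Δψ = +1.5545, q = Δφ/Δψ = 0.8462, d_rh = R√(Δφ²+q²Δλ²) = 13259.0 km
Excess = 13259.0 − 12779.6 = 479.4 ≈ 479 km

479 km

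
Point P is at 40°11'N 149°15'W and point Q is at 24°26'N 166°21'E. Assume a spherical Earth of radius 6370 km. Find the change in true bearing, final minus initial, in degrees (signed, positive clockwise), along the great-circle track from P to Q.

-24.8°

At departure: θ₁ = atan2(sin Δλ cos φ₂, cos φ₁ sin φ₂ − sin φ₁ cos φ₂ cos Δλ) = 260.75°
At arrival: θ₂ = atan2(sin Δλ cos φ₁, −cos φ₂ sin φ₁ + sin φ₂ cos φ₁ cos Δλ) = 235.92°
Δθ = θ₂ − θ₁ = -24.8°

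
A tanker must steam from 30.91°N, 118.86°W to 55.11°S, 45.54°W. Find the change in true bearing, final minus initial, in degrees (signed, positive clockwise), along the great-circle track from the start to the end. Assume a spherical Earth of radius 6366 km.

At departure: θ₁ = atan2(sin Δλ cos φ₂, cos φ₁ sin φ₂ − sin φ₁ cos φ₂ cos Δλ) = 145.19°
At arrival: θ₂ = atan2(sin Δλ cos φ₁, −cos φ₂ sin φ₁ + sin φ₂ cos φ₁ cos Δλ) = 121.10°
Δθ = θ₂ − θ₁ = -24.1°

-24.1°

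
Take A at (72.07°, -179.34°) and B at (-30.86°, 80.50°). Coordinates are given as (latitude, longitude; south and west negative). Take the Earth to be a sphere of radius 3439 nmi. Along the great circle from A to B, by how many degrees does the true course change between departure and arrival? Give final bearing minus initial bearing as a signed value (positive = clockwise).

Initial bearing θ₁ = atan2(sin Δλ cos φ₂, cos φ₁ sin φ₂ − sin φ₁ cos φ₂ cos Δλ) = 269.06°
Final bearing θ₂ = (initial bearing from the destination back to the start) + 180° = 201.01°
Δθ = θ₂ − θ₁ = -68.0°

-68.0°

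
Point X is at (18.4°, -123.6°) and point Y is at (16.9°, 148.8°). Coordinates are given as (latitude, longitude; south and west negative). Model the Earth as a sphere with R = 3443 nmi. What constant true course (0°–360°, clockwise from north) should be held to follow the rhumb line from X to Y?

Δψ = ln[tan(π/4+φ₂/2)/tan(π/4+φ₁/2)] = -0.0275
Δλ = -1.5289 rad (taken the short way round)
course = atan2(Δλ, Δψ) = 268.97°

269.0°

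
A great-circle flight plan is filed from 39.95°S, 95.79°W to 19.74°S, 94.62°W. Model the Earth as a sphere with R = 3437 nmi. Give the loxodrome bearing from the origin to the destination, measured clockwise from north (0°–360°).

2.8°

Δψ = ln[tan(π/4+φ₂/2)/tan(π/4+φ₁/2)] = +0.4102
Δλ = +0.0204 rad (taken the short way round)
course = atan2(Δλ, Δψ) = 2.85°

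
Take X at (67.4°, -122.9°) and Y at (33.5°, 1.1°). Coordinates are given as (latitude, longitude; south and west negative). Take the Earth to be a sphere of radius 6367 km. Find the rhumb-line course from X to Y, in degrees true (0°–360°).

Meridional parts: M(φ₁)=+1.6103, M(φ₂)=+0.6212 → ΔM = -0.9892;  Δλ = +2.1642 rad
tan C = Δλ / ΔM = -2.1879 → C = 114.56°

114.6°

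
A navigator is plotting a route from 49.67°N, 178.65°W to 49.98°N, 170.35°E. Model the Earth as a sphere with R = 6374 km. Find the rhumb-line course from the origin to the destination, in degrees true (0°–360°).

Meridional parts: M(φ₁)=+1.0018, M(φ₂)=+1.0101 → ΔM = +0.0084;  Δλ = -0.1920 rad
tan C = Δλ / ΔM = -22.8914 → C = 272.50°

272.5°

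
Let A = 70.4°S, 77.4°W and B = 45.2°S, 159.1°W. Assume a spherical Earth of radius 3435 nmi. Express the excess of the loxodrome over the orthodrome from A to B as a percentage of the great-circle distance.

Great circle: σ = 0.7918 rad → d_gc = Rσ = 2719.8 nmi
Rhumb: Δφ = +0.4398, Δλ = -1.4259, Δψ = +0.8697, q = Δφ/Δψ = 0.5057 → d_rh = R√(Δφ²+q²Δλ²) = 2901.4 nmi
Excess = (2901.4 − 2719.8) / 2719.8 = 181.6 / 2719.8 = 6.68% ≈ 6.7%

6.7%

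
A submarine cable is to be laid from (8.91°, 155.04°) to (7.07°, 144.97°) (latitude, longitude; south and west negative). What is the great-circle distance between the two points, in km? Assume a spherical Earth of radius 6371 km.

cos σ = sin φ₁ sin φ₂ + cos φ₁ cos φ₂ cos Δλ
      = sin(8.91°)sin(7.07°) + cos(8.91°)cos(7.07°)cos(-10.07°) = 0.9844
σ = 10.140° → d = Rσ = 6371·0.17697 = 1128 km

1128 km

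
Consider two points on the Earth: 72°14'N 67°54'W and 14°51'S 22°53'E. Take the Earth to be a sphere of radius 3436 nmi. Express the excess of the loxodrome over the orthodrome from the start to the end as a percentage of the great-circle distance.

4.2%

Great circle: σ = 1.8215 rad → d_gc = Rσ = 6258.7 nmi
Rhumb: Δφ = -1.5199, Δλ = +1.5845, Δψ = -2.1181, q = Δφ/Δψ = 0.7176 → d_rh = R√(Δφ²+q²Δλ²) = 6521.8 nmi
Excess = (6521.8 − 6258.7) / 6258.7 = 263.1 / 6258.7 = 4.20% ≈ 4.2%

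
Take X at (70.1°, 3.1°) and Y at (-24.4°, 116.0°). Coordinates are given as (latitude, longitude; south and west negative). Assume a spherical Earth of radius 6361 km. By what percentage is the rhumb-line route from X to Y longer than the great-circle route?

5.6%

Great circle: σ = 2.1049 rad → d_gc = Rσ = 13389.2 km
Rhumb: Δφ = -1.6493, Δλ = +1.9705, Δψ = -2.1799, q = Δφ/Δψ = 0.7566 → d_rh = R√(Δφ²+q²Δλ²) = 14142.4 km
Excess = (14142.4 − 13389.2) / 13389.2 = 753.2 / 13389.2 = 5.63% ≈ 5.6%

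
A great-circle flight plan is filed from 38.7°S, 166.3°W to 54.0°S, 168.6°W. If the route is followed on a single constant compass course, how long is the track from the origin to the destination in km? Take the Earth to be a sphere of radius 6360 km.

1707 km

Rhumb course C = atan2(Δλ, Δψ) with Δψ = ln[tan(π/4+φ₂/2)/tan(π/4+φ₁/2)] = -0.3906, Δλ = -0.0401 → C = 185.87°
d = R·|Δφ| / |cos C| = 6360·0.26704 / 0.99476 = 1707 km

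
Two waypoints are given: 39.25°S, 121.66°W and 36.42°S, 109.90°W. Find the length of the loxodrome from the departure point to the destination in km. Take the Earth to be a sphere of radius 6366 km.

1079 km

Δψ = ln[tan(π/4+φ₂/2)/tan(π/4+φ₁/2)] = +0.0626;  Δφ = +0.0494 rad,  Δλ = +0.2053 rad
q = Δφ/Δψ = 0.7896
d = R·√(Δφ² + q²Δλ²) = 6366·0.16943 = 1079 km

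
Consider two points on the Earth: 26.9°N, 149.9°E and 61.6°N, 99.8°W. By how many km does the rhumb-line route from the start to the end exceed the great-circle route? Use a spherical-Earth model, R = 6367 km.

Great circle: cos σ = sin φ₁ sin φ₂ + cos φ₁ cos φ₂ cos Δλ,  σ = 1.3173 rad → d_gc = 8387.0 km
Rhumb line: Δψ = +0.8865, q = Δφ/Δψ = 0.6832, d_rh = R√(Δφ²+q²Δλ²) = 9219.3 km
Excess = 9219.3 − 8387.0 = 832.3 ≈ 832 km

832 km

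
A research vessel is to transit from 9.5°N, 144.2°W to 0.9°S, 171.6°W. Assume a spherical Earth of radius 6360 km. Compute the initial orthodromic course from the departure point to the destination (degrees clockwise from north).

θ = atan2( sin Δλ·cos φ₂ ,  cos φ₁ sin φ₂ − sin φ₁ cos φ₂ cos Δλ )
  = atan2(-0.4601, -0.1620) = 250.60°

250.6°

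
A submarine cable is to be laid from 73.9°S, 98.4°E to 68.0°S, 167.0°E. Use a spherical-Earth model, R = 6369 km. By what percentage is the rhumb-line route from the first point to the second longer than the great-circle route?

5.6%

Great circle: σ = 0.3798 rad → d_gc = Rσ = 2419.2 km
Rhumb: Δφ = +0.1030, Δλ = +1.1973, Δψ = +0.3180, q = Δφ/Δψ = 0.3238 → d_rh = R√(Δφ²+q²Δλ²) = 2554.9 km
Excess = (2554.9 − 2419.2) / 2419.2 = 135.7 / 2419.2 = 5.61% ≈ 5.6%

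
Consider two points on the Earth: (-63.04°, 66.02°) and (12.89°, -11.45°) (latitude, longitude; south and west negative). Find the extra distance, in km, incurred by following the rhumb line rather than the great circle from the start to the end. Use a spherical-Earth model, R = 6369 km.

Great circle: cos σ = sin φ₁ sin φ₂ + cos φ₁ cos φ₂ cos Δλ,  σ = 1.6739 rad → d_gc = 10661.3 km
Rhumb line: Δψ = +1.6552, q = Δφ/Δψ = 0.8006, d_rh = R√(Δφ²+q²Δλ²) = 10898.5 km
Excess = 10898.5 − 10661.3 = 237.2 ≈ 237 km

237 km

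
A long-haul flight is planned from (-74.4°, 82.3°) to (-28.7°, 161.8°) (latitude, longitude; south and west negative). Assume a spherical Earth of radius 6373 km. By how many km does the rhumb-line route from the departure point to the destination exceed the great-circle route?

369 km

Great circle: cos σ = sin φ₁ sin φ₂ + cos φ₁ cos φ₂ cos Δλ,  σ = 1.0408 rad → d_gc = 6633.1 km
Rhumb line: Δψ = +1.4646, q = Δφ/Δψ = 0.5446, d_rh = R√(Δφ²+q²Δλ²) = 7002.1 km
Excess = 7002.1 − 6633.1 = 369.0 ≈ 369 km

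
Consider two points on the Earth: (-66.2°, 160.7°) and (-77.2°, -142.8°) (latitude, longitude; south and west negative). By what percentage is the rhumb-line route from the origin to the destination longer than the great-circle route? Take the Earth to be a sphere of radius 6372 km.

3.7%

Great circle: σ = 0.3435 rad → d_gc = Rσ = 2189.0 km
Rhumb: Δφ = -0.1920, Δλ = +0.9861, Δψ = -0.6306, q = Δφ/Δψ = 0.3045 → d_rh = R√(Δφ²+q²Δλ²) = 2270.7 km
Excess = (2270.7 − 2189.0) / 2189.0 = 81.7 / 2189.0 = 3.73% ≈ 3.7%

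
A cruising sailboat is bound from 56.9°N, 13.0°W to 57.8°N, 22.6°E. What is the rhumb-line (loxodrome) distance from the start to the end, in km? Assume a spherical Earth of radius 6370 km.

Δψ = ln[tan(π/4+φ₂/2)/tan(π/4+φ₁/2)] = +0.0291;  Δφ = +0.0157 rad,  Δλ = +0.6213 rad
q = Δφ/Δψ = 0.5395
d = R·√(Δφ² + q²Δλ²) = 6370·0.33556 = 2138 km

2138 km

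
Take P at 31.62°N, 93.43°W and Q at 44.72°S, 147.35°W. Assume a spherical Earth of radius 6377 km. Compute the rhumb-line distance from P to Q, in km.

Δψ = ln[tan(π/4+φ₂/2)/tan(π/4+φ₁/2)] = -1.4567;  Δφ = -1.3324 rad,  Δλ = -0.9411 rad
q = Δφ/Δψ = 0.9147
d = R·√(Δφ² + q²Δλ²) = 6377·1.58624 = 10115 km

10115 km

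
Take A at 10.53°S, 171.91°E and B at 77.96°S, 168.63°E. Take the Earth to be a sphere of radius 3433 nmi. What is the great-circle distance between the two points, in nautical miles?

cos σ = sin φ₁ sin φ₂ + cos φ₁ cos φ₂ cos Δλ
      = sin(-10.53°)sin(-77.96°) + cos(-10.53°)cos(-77.96°)cos(-3.28°) = 0.3835
σ = 67.451° → d = Rσ = 3433·1.17724 = 4041 nmi

4041 nmi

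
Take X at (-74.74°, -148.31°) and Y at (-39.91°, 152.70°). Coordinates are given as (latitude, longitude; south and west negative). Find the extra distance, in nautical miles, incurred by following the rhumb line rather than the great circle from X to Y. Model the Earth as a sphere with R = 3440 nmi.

86 nmi

Great circle: cos σ = sin φ₁ sin φ₂ + cos φ₁ cos φ₂ cos Δλ,  σ = 0.7627 rad → d_gc = 2623.7 nmi
Rhumb line: Δψ = +1.2493, q = Δφ/Δψ = 0.4866, d_rh = R√(Δφ²+q²Δλ²) = 2709.8 nmi
Excess = 2709.8 − 2623.7 = 86.1 ≈ 86 nmi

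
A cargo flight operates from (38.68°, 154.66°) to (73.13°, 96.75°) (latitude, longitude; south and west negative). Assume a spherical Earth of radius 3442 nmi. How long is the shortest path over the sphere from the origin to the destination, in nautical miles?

Haversine: a = sin²(Δφ/2)+cos φ₁ cos φ₂ sin²(Δλ/2) = 0.14079;  σ = 2·atan2(√a,√(1−a))
σ = 44.075° → d = Rσ = 3442·0.76926 = 2648 nmi

2648 nmi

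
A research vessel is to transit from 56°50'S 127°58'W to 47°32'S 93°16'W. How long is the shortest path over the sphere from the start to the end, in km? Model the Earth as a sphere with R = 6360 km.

2542 km

Haversine: a = sin²(Δφ/2)+cos φ₁ cos φ₂ sin²(Δλ/2) = 0.03942;  σ = 2·atan2(√a,√(1−a))
σ = 22.903° → d = Rσ = 6360·0.39974 = 2542 km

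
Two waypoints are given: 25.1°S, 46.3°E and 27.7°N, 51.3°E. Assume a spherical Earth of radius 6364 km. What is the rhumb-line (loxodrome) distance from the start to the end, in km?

Δψ = ln[tan(π/4+φ₂/2)/tan(π/4+φ₁/2)] = +0.9563;  Δφ = +0.9215 rad,  Δλ = +0.0873 rad
q = Δφ/Δψ = 0.9637
d = R·√(Δφ² + q²Δλ²) = 6364·0.92536 = 5889 km

5889 km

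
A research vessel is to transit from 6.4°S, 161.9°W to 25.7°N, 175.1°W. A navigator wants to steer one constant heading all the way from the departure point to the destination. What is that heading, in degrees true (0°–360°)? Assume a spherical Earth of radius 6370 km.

338.2°

Meridional parts: M(φ₁)=-0.1119, M(φ₂)=+0.4644 → ΔM = +0.5763;  Δλ = -0.2304 rad
tan C = Δλ / ΔM = -0.3997 → C = 338.21°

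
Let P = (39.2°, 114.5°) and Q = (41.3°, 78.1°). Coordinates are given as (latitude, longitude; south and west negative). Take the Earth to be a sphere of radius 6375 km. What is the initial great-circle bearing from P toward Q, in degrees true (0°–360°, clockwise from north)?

286.2°

θ = atan2( sin Δλ·cos φ₂ ,  cos φ₁ sin φ₂ − sin φ₁ cos φ₂ cos Δλ )
  = atan2(-0.4458, +0.1293) = 286.17°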